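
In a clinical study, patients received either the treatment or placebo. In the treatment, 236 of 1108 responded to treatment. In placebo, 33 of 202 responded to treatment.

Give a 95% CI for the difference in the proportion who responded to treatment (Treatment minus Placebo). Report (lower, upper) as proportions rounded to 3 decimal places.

(-0.007, 0.106)

Sample proportions: 236/1108 = 0.2130, 33/202 = 0.1634.
Each SE is √(p̂(1−p̂)/n): √(0.2130·0.7870/1108) = 0.01230 and √(0.1634·0.8366/202) = 0.02601.
SE(p̂₁ − p̂₂) = √(SE₁² + SE₂²) = √(0.00015129 + 0.0006765201) = 0.02877, since the two samples are independent.
At 95% confidence z* = 1.960; margin = 1.960 × 0.02877 = 0.05639.
The difference is 0.2130 − 0.1634 = 0.0496, so the interval is 0.0496 ± 0.05639 = (-0.007, 0.106).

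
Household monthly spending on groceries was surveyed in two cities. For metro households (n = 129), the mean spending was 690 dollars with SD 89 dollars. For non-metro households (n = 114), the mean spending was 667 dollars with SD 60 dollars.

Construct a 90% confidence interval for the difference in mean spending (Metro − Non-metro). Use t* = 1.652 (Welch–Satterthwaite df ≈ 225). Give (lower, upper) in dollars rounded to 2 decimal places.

(7.07, 38.93)

SE₁ = s₁/√n₁ = 89/√129 = 7.8360; SE₂ = 60/√114 = 5.6195.
Independent samples, unequal variances: SE_diff = √(SE₁² + SE₂²) = √(61.402896 + 31.57878025) = 9.6427.
t* = 1.652, so margin of error = 1.652 × 9.6427 = 15.9297.
Difference in means = 690 − 667 = 23.0000.
23.0000 ± 15.9297 → (7.07, 38.93).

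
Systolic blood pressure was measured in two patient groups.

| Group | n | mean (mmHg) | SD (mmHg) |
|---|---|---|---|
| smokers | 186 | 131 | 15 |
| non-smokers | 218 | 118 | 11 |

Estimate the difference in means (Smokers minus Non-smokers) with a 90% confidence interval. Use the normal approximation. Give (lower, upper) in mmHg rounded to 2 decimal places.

Standard errors of each mean: 15/√186 = 1.0999 and 11/√218 = 0.7450.
SE(x̄₁ − x̄₂) = √(1.0999² + 0.7450²) = 1.3285 for independent samples with unequal variances.
With z* = 1.645, the margin is 1.645 × 1.3285 = 2.1854.
x̄₁ − x̄₂ = 131 − 118 = 13.0000; the interval is 13.0000 ± 2.1854 = (10.81, 15.19).

(10.81, 15.19)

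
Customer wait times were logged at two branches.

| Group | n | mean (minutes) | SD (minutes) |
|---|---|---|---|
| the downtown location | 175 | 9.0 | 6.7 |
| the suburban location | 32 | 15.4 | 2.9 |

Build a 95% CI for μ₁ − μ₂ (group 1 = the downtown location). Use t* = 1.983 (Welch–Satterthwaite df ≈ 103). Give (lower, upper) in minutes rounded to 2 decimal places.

(-7.83, -4.97)

SE₁ = s₁/√n₁ = 6.7/√175 = 0.5065; SE₂ = 2.9/√32 = 0.5127.
Independent samples, unequal variances: SE_diff = √(SE₁² + SE₂²) = √(0.25654225 + 0.26286129) = 0.7207.
t* = 1.983, so margin of error = 1.983 × 0.7207 = 1.4291.
Difference in means = 9.0 − 15.4 = -6.4000.
-6.4000 ± 1.4291 → (-7.83, -4.97).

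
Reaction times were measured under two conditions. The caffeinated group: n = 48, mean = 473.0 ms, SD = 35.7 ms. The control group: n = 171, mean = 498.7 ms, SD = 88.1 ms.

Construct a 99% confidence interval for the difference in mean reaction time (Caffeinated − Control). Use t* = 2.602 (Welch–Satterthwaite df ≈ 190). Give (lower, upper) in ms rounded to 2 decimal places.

(-47.77, -3.63)

SE₁ = s₁/√n₁ = 35.7/√48 = 5.1529; SE₂ = 88.1/√171 = 6.7372.
Independent samples, unequal variances: SE_diff = √(SE₁² + SE₂²) = √(26.55237841 + 45.38986384) = 8.4819.
t* = 2.602, so margin of error = 2.602 × 8.4819 = 22.0699.
Difference in means = 473.0 − 498.7 = -25.7000.
-25.7000 ± 22.0699 → (-47.77, -3.63).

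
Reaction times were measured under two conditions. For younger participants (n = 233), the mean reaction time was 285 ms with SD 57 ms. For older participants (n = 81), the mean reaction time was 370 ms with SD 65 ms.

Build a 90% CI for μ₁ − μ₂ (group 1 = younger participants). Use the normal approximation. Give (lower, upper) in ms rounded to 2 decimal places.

(-98.37, -71.63)

Per-group SEs: s₁/√n₁ = 57/√233 = 3.7342, s₂/√n₂ = 65/√81 = 7.2222.
Unpooled SE of the difference: √(13.94424964 + 52.16017284) = 8.1305.
Margin of error = z* · SE = 1.645 × 8.1305 = 13.3747.
x̄₁ − x̄₂ = 285 − 370 = -85.0000.
CI: -85.0000 ± 13.3747 = (-98.37, -71.63).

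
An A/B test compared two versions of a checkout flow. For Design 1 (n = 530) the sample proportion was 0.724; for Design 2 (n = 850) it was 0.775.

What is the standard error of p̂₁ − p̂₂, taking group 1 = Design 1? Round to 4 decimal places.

0.0241

SE₁ = √(p̂₁(1−p̂₁)/n₁) = √(0.7240·0.2760/530) = 0.01942; SE₂ = √(0.7750·0.2250/850) = 0.01432.
Independent samples: SE of the difference = √(SE₁² + SE₂²) = √(0.0003771364 + 0.0002050624) = 0.02413.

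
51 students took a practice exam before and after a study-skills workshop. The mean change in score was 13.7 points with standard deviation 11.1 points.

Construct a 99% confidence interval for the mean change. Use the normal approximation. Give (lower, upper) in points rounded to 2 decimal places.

Paired design: SE = s_d/√n = 11.1/√51 = 1.5543.
z* = 2.576; margin of error = 2.576 × 1.5543 = 4.0039.
13.7 ± 4.0039 → (9.70, 17.70).

(9.70, 17.70)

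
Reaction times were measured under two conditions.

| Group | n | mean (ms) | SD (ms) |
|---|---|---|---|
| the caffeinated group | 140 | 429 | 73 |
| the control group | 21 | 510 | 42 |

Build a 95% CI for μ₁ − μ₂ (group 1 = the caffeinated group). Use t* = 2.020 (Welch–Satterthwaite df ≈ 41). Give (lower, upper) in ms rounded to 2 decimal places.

(-103.32, -58.68)

Per-group SEs: s₁/√n₁ = 73/√140 = 6.1696, s₂/√n₂ = 42/√21 = 9.1652.
Unpooled SE of the difference: √(38.06396416 + 84.00089104) = 11.0483.
Margin of error = t* · SE = 2.020 × 11.0483 = 22.3176.
x̄₁ − x̄₂ = 429 − 510 = -81.0000.
CI: -81.0000 ± 22.3176 = (-103.32, -58.68).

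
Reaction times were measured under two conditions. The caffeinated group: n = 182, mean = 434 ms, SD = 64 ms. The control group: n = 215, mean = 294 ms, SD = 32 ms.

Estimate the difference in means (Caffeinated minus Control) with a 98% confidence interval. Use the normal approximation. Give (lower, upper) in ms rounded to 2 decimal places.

Per-group SEs: s₁/√n₁ = 64/√182 = 4.7440, s₂/√n₂ = 32/√215 = 2.1824.
Unpooled SE of the difference: √(22.505536 + 4.76286976) = 5.2219.
Margin of error = z* · SE = 2.326 × 5.2219 = 12.1461.
x̄₁ − x̄₂ = 434 − 294 = 140.0000.
CI: 140.0000 ± 12.1461 = (127.85, 152.15).

(127.85, 152.15)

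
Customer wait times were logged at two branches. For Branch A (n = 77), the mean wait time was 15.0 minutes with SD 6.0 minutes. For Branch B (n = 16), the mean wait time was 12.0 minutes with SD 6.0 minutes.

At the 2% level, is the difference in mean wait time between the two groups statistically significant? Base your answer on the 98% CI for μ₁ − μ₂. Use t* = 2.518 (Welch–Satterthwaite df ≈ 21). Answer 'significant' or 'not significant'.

not significant

Per-group SEs: s₁/√n₁ = 6.0/√77 = 0.6838, s₂/√n₂ = 6.0/√16 = 1.5000.
Unpooled SE of the difference: √(0.46758244 + 2.25) = 1.6485.
Margin of error = t* · SE = 2.518 × 1.6485 = 4.1509.
x̄₁ − x̄₂ = 15.0 − 12.0 = 3.0000.
CI: 3.0000 ± 4.1509 = (-1.1509, 7.1509).
The interval (-1.1509, 7.1509) contains 0, so the difference is not significant.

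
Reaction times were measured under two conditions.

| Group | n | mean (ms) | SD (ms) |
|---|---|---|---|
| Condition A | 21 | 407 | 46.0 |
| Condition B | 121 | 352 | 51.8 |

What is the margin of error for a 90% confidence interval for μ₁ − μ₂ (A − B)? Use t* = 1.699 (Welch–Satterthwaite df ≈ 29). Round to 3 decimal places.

SE₁ = s₁/√n₁ = 46.0/√21 = 10.0380; SE₂ = 51.8/√121 = 4.7091.
Independent samples, unequal variances: SE_diff = √(SE₁² + SE₂²) = √(100.761444 + 22.17562281) = 11.0877.
t* = 1.699, so margin of error = 1.699 × 11.0877 = 18.8380.

18.838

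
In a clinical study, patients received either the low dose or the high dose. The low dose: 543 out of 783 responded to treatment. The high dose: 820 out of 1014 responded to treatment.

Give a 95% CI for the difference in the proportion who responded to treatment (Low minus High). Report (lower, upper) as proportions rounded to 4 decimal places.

p̂₁ = 543/783 = 0.6935 and p̂₂ = 820/1014 = 0.8087.
SE₁ = √(p̂₁(1−p̂₁)/n₁) = √(0.6935·0.3065/783) = 0.01648; SE₂ = √(0.8087·0.1913/1014) = 0.01235.
Independent samples: SE of the difference = √(SE₁² + SE₂²) = √(0.0002715904 + 0.0001525225) = 0.02059.
z* for 95% confidence is 1.960, so the margin of error is 1.960 × 0.02059 = 0.04036.
Point estimate p̂₁ − p̂₂ = 0.6935 − 0.8087 = -0.1152.
-0.1152 ± 0.04036 → (-0.1556, -0.0748).

(-0.1556, -0.0748)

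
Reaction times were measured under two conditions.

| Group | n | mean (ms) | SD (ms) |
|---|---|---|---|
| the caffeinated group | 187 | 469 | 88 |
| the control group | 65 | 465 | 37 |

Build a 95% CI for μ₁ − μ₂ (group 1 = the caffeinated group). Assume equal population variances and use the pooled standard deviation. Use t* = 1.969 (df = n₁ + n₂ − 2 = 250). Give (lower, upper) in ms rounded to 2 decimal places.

(-18.16, 26.16)

s_p = √[((n₁−1)s₁² + (n₂−1)s₂²)/(n₁+n₂−2)] = √[(186·88² + 64·37²)/250] = 78.1793.
SE = 78.1793·√(1/187 + 1/65) = 11.2568.
With t* = 1.969, margin = 1.969 × 11.2568 = 22.1646.
x̄₁ − x̄₂ = 469 − 465 = 4.0000; interval 4.0000 ± 22.1646 = (-18.16, 26.16).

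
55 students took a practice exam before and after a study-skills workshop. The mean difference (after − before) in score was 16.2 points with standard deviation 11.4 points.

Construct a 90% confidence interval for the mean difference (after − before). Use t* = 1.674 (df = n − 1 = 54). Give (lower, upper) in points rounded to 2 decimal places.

(13.63, 18.77)

This is a matched-pairs design, so SE = s_d/√n = 11.4/√55 = 1.5372.
Margin = 1.674 × 1.5372 = 2.5733; the interval is 16.2 ± 2.5733 = (13.63, 18.77).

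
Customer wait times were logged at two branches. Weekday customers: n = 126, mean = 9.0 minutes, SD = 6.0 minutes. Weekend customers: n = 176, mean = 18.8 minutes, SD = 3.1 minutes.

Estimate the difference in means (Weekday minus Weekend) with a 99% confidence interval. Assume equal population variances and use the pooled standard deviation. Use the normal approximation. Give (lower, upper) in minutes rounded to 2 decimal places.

(-11.16, -8.44)

s_p = √[((n₁−1)s₁² + (n₂−1)s₂²)/(n₁+n₂−2)] = √[(125·6.0² + 175·3.1²)/300] = 4.5394.
SE = 4.5394·√(1/126 + 1/176) = 0.5297.
With z* = 2.576, margin = 2.576 × 0.5297 = 1.3645.
x̄₁ − x̄₂ = 9.0 − 18.8 = -9.8000; interval -9.8000 ± 1.3645 = (-11.16, -8.44).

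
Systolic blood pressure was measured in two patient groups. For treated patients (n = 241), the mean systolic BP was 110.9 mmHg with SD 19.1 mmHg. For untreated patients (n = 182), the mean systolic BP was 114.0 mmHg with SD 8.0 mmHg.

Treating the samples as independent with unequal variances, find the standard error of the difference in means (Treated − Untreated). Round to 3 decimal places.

1.366

Per-group SEs: s₁/√n₁ = 19.1/√241 = 1.2303, s₂/√n₂ = 8.0/√182 = 0.5930.
Unpooled SE of the difference: √(1.51363809 + 0.351649) = 1.3658.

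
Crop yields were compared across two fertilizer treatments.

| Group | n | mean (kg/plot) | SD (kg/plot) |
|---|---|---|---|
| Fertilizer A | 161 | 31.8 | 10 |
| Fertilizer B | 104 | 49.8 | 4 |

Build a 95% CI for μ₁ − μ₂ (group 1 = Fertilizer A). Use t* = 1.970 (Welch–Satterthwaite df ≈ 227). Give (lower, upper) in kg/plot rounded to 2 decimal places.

(-19.73, -16.27)

Per-group SEs: s₁/√n₁ = 10/√161 = 0.7881, s₂/√n₂ = 4/√104 = 0.3922.
Unpooled SE of the difference: √(0.62110161 + 0.15382084) = 0.8803.
Margin of error = t* · SE = 1.970 × 0.8803 = 1.7342.
x̄₁ − x̄₂ = 31.8 − 49.8 = -18.0000.
CI: -18.0000 ± 1.7342 = (-19.73, -16.27).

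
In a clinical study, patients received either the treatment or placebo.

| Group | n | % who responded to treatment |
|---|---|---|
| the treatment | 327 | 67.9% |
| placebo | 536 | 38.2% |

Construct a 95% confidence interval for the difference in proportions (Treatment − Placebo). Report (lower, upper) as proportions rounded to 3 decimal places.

SE₁ = √(p̂₁(1−p̂₁)/n₁) = √(0.6790·0.3210/327) = 0.02582; SE₂ = √(0.3820·0.6180/536) = 0.02099.
Independent samples: SE of the difference = √(SE₁² + SE₂²) = √(0.0006666724 + 0.0004405801) = 0.03328.
z* for 95% confidence is 1.960, so the margin of error is 1.960 × 0.03328 = 0.06523.
Point estimate p̂₁ − p̂₂ = 0.6790 − 0.3820 = 0.2970.
0.2970 ± 0.06523 → (0.232, 0.362).

(0.232, 0.362)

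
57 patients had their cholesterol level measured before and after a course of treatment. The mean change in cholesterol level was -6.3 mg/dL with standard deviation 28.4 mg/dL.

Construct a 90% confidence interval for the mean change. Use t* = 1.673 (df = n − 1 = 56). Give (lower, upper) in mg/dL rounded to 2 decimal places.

Paired design: SE = s_d/√n = 28.4/√57 = 3.7617.
t* = 1.673; margin of error = 1.673 × 3.7617 = 6.2933.
-6.3 ± 6.2933 → (-12.59, -0.01).

(-12.59, -0.01)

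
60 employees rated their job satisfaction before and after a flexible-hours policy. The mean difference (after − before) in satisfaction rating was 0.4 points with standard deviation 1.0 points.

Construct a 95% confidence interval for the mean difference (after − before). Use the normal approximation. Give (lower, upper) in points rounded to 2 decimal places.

Paired design: SE = s_d/√n = 1.0/√60 = 0.1291.
z* = 1.960; margin of error = 1.960 × 0.1291 = 0.2530.
0.4 ± 0.2530 → (0.15, 0.65).

(0.15, 0.65)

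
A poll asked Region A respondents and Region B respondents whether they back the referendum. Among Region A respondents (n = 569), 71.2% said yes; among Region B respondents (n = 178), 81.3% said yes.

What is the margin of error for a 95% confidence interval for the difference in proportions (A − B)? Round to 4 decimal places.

The two standard errors are √(0.7120×0.2880/569) = 0.01898 and √(0.8130×0.1870/178) = 0.02923.
Because the samples are independent, SE_diff = √(0.01898² + 0.02923²) = 0.03485.
Using z* = 1.960 for 95%, ME = 1.960 × 0.03485 = 0.06831.

0.0683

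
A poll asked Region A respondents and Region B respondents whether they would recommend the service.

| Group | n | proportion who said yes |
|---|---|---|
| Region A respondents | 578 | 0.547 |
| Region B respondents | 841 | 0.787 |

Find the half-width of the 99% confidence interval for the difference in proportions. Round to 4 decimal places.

The two standard errors are √(0.5470×0.4530/578) = 0.02071 and √(0.7870×0.2130/841) = 0.01412.
Because the samples are independent, SE_diff = √(0.02071² + 0.01412²) = 0.02507.
Using z* = 2.576 for 99%, ME = 2.576 × 0.02507 = 0.06458.

0.0646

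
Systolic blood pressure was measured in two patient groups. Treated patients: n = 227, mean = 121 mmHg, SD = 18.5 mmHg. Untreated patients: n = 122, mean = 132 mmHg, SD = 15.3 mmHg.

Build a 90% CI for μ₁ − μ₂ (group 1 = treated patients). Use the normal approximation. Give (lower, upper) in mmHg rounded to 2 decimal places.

Standard errors of each mean: 18.5/√227 = 1.2279 and 15.3/√122 = 1.3852.
SE(x̄₁ − x̄₂) = √(1.2279² + 1.3852²) = 1.8511 for independent samples with unequal variances.
With z* = 1.645, the margin is 1.645 × 1.8511 = 3.0451.
x̄₁ − x̄₂ = 121 − 132 = -11.0000; the interval is -11.0000 ± 3.0451 = (-14.05, -7.95).

(-14.05, -7.95)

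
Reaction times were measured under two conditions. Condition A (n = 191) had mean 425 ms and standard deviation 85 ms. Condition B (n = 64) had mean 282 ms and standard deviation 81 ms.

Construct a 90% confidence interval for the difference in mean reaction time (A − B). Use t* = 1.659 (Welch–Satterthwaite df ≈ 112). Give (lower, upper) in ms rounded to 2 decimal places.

(123.35, 162.65)

SE₁ = s₁/√n₁ = 85/√191 = 6.1504; SE₂ = 81/√64 = 10.1250.
Independent samples, unequal variances: SE_diff = √(SE₁² + SE₂²) = √(37.82742016 + 102.515625) = 11.8466.
t* = 1.659, so margin of error = 1.659 × 11.8466 = 19.6535.
Difference in means = 425 − 282 = 143.0000.
143.0000 ± 19.6535 → (123.35, 162.65).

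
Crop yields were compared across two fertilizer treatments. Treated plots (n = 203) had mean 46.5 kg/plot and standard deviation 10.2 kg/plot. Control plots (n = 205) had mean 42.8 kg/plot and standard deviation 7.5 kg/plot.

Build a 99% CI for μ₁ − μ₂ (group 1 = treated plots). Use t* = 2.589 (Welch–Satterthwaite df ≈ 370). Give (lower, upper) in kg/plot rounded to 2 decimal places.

Per-group SEs: s₁/√n₁ = 10.2/√203 = 0.7159, s₂/√n₂ = 7.5/√205 = 0.5238.
Unpooled SE of the difference: √(0.51251281 + 0.27436644) = 0.8871.
Margin of error = t* · SE = 2.589 × 0.8871 = 2.2967.
x̄₁ − x̄₂ = 46.5 − 42.8 = 3.7000.
CI: 3.7000 ± 2.2967 = (1.40, 6.00).

(1.40, 6.00)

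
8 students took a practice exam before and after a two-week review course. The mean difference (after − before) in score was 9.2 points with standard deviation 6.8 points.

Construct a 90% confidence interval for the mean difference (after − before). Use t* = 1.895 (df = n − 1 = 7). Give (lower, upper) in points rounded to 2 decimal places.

This is a matched-pairs design, so SE = s_d/√n = 6.8/√8 = 2.4042.
Margin = 1.895 × 2.4042 = 4.5560; the interval is 9.2 ± 4.5560 = (4.64, 13.76).

(4.64, 13.76)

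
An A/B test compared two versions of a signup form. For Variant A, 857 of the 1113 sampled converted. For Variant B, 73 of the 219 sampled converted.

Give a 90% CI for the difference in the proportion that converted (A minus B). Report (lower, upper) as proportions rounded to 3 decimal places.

(0.380, 0.493)

Sample proportions: 857/1113 = 0.7700, 73/219 = 0.3333.
Each SE is √(p̂(1−p̂)/n): √(0.7700·0.2300/1113) = 0.01261 and √(0.3333·0.6667/219) = 0.03185.
SE(p̂₁ − p̂₂) = √(SE₁² + SE₂²) = √(0.0001590121 + 0.0010144225) = 0.03426, since the two samples are independent.
At 90% confidence z* = 1.645; margin = 1.645 × 0.03426 = 0.05636.
The difference is 0.7700 − 0.3333 = 0.4367, so the interval is 0.4367 ± 0.05636 = (0.380, 0.493).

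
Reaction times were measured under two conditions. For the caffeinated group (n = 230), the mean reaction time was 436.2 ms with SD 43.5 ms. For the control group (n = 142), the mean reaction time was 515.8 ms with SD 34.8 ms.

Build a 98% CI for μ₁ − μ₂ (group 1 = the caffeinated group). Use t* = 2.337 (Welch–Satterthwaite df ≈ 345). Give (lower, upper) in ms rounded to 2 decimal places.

(-89.17, -70.03)

Standard errors of each mean: 43.5/√230 = 2.8683 and 34.8/√142 = 2.9204.
SE(x̄₁ − x̄₂) = √(2.8683² + 2.9204²) = 4.0934 for independent samples with unequal variances.
With t* = 2.337, the margin is 2.337 × 4.0934 = 9.5663.
x̄₁ − x̄₂ = 436.2 − 515.8 = -79.6000; the interval is -79.6000 ± 9.5663 = (-89.17, -70.03).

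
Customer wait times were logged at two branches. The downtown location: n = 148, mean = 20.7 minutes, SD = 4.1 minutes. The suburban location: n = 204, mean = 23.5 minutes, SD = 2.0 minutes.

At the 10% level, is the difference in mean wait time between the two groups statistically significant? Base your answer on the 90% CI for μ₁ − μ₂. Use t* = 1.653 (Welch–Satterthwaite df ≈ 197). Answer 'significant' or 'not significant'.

Standard errors of each mean: 4.1/√148 = 0.3370 and 2.0/√204 = 0.1400.
SE(x̄₁ − x̄₂) = √(0.3370² + 0.1400²) = 0.3649 for independent samples with unequal variances.
With t* = 1.653, the margin is 1.653 × 0.3649 = 0.6032.
x̄₁ − x̄₂ = 20.7 − 23.5 = -2.8000; the interval is -2.8000 ± 0.6032 = (-3.4032, -2.1968).
The interval (-3.4032, -2.1968) does not contain 0, so the difference is significant.

significant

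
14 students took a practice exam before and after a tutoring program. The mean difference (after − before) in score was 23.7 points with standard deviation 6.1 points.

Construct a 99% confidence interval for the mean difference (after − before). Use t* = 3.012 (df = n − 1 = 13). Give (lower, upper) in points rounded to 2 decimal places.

(18.79, 28.61)

This is a matched-pairs design, so SE = s_d/√n = 6.1/√14 = 1.6303.
Margin = 3.012 × 1.6303 = 4.9105; the interval is 23.7 ± 4.9105 = (18.79, 28.61).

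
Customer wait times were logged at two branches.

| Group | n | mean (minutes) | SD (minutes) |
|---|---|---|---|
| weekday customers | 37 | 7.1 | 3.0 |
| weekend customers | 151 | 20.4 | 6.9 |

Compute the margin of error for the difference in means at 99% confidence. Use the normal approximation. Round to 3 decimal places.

1.925

Per-group SEs: s₁/√n₁ = 3.0/√37 = 0.4932, s₂/√n₂ = 6.9/√151 = 0.5615.
Unpooled SE of the difference: √(0.24324624 + 0.31528225) = 0.7473.
Margin of error = z* · SE = 2.576 × 0.7473 = 1.9250.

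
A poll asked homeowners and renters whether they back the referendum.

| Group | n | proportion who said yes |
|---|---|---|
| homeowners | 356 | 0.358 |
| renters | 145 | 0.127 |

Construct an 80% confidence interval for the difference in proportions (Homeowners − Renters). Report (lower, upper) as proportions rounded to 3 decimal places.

(0.183, 0.279)

Each SE is √(p̂(1−p̂)/n): √(0.3580·0.6420/356) = 0.02541 and √(0.1270·0.8730/145) = 0.02765.
SE(p̂₁ − p̂₂) = √(SE₁² + SE₂²) = √(0.0006456681 + 0.0007645225) = 0.03755, since the two samples are independent.
At 80% confidence z* = 1.282; margin = 1.282 × 0.03755 = 0.04814.
The difference is 0.3580 − 0.1270 = 0.2310, so the interval is 0.2310 ± 0.04814 = (0.183, 0.279).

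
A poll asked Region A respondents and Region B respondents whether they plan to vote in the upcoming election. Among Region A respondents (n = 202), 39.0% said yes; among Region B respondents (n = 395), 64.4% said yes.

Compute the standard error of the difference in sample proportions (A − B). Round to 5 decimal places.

SE₁ = √(p̂₁(1−p̂₁)/n₁) = √(0.3900·0.6100/202) = 0.03432; SE₂ = √(0.6440·0.3560/395) = 0.02409.
Independent samples: SE of the difference = √(SE₁² + SE₂²) = √(0.0011778624 + 0.0005803281) = 0.04193.

0.04193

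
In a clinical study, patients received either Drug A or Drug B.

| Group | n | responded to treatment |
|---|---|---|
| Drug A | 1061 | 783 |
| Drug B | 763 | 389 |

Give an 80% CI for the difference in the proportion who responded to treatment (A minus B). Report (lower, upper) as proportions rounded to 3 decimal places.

(0.199, 0.257)

p̂₁ = 783/1061 = 0.7380 and p̂₂ = 389/763 = 0.5098.
SE₁ = √(p̂₁(1−p̂₁)/n₁) = √(0.7380·0.2620/1061) = 0.01350; SE₂ = √(0.5098·0.4902/763) = 0.01810.
Independent samples: SE of the difference = √(SE₁² + SE₂²) = √(0.00018225 + 0.00032761) = 0.02258.
z* for 80% confidence is 1.282, so the margin of error is 1.282 × 0.02258 = 0.02895.
Point estimate p̂₁ − p̂₂ = 0.7380 − 0.5098 = 0.2282.
0.2282 ± 0.02895 → (0.199, 0.257).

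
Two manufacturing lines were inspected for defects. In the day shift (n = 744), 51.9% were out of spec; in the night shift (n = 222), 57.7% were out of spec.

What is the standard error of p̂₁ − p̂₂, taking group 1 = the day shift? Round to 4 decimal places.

0.0379

SE₁ = √(p̂₁(1−p̂₁)/n₁) = √(0.5190·0.4810/744) = 0.01832; SE₂ = √(0.5770·0.4230/222) = 0.03316.
Independent samples: SE of the difference = √(SE₁² + SE₂²) = √(0.0003356224 + 0.0010995856) = 0.03788.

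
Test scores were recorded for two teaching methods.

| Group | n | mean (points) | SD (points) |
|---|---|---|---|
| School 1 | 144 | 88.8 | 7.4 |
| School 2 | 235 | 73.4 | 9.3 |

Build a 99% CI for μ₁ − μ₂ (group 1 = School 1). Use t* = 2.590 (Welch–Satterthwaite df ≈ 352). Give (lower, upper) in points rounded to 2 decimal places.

(13.16, 17.64)

SE₁ = s₁/√n₁ = 7.4/√144 = 0.6167; SE₂ = 9.3/√235 = 0.6067.
Independent samples, unequal variances: SE_diff = √(SE₁² + SE₂²) = √(0.38031889 + 0.36808489) = 0.8651.
t* = 2.590, so margin of error = 2.590 × 0.8651 = 2.2406.
Difference in means = 88.8 − 73.4 = 15.4000.
15.4000 ± 2.2406 → (13.16, 17.64).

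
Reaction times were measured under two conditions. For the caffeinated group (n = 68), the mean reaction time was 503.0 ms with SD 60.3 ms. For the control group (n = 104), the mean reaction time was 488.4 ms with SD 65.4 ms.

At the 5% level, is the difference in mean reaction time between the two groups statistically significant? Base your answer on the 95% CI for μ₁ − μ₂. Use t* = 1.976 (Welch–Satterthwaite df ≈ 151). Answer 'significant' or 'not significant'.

not significant

Standard errors of each mean: 60.3/√68 = 7.3124 and 65.4/√104 = 6.4130.
SE(x̄₁ − x̄₂) = √(7.3124² + 6.4130²) = 9.7261 for independent samples with unequal variances.
With t* = 1.976, the margin is 1.976 × 9.7261 = 19.2188.
x̄₁ − x̄₂ = 503.0 − 488.4 = 14.6000; the interval is 14.6000 ± 19.2188 = (-4.6188, 33.8188).
The interval (-4.6188, 33.8188) contains 0, so the difference is not significant.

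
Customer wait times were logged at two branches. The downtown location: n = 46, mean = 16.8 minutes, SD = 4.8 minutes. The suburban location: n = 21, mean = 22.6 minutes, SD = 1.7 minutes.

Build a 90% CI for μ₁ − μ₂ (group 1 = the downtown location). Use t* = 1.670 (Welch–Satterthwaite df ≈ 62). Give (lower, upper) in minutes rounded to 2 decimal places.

Per-group SEs: s₁/√n₁ = 4.8/√46 = 0.7077, s₂/√n₂ = 1.7/√21 = 0.3710.
Unpooled SE of the difference: √(0.50083929 + 0.137641) = 0.7990.
Margin of error = t* · SE = 1.670 × 0.7990 = 1.3343.
x̄₁ − x̄₂ = 16.8 − 22.6 = -5.8000.
CI: -5.8000 ± 1.3343 = (-7.13, -4.47).

(-7.13, -4.47)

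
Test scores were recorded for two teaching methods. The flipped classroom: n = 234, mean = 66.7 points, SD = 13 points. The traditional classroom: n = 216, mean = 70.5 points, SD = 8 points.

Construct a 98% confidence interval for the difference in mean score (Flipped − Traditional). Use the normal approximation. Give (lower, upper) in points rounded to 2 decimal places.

(-6.15, -1.45)

Per-group SEs: s₁/√n₁ = 13/√234 = 0.8498, s₂/√n₂ = 8/√216 = 0.5443.
Unpooled SE of the difference: √(0.72216004 + 0.29626249) = 1.0092.
Margin of error = z* · SE = 2.326 × 1.0092 = 2.3474.
x̄₁ − x̄₂ = 66.7 − 70.5 = -3.8000.
CI: -3.8000 ± 2.3474 = (-6.15, -1.45).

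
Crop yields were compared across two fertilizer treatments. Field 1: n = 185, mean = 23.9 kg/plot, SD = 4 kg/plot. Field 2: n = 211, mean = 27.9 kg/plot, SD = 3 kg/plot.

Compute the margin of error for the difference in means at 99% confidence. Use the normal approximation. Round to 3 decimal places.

Per-group SEs: s₁/√n₁ = 4/√185 = 0.2941, s₂/√n₂ = 3/√211 = 0.2065.
Unpooled SE of the difference: √(0.08649481 + 0.04264225) = 0.3594.
Margin of error = z* · SE = 2.576 × 0.3594 = 0.9258.

0.926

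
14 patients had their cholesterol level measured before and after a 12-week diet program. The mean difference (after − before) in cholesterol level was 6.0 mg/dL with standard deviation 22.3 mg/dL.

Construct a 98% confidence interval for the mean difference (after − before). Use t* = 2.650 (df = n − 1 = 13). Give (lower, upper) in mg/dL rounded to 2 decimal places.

(-9.79, 21.79)

This is a matched-pairs design, so SE = s_d/√n = 22.3/√14 = 5.9599.
Margin = 2.650 × 5.9599 = 15.7937; the interval is 6.0 ± 15.7937 = (-9.79, 21.79).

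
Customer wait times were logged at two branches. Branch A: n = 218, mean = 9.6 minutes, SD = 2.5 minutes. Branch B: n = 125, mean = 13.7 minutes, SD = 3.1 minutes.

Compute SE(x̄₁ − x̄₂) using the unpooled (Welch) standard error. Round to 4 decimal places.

Standard errors of each mean: 2.5/√218 = 0.1693 and 3.1/√125 = 0.2773.
SE(x̄₁ − x̄₂) = √(0.1693² + 0.2773²) = 0.3249 for independent samples with unequal variances.

0.3249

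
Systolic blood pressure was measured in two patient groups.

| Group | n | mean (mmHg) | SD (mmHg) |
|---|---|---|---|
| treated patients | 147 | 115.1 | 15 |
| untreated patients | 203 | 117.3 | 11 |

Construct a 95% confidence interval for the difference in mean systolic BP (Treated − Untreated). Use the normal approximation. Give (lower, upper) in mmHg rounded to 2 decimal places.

Per-group SEs: s₁/√n₁ = 15/√147 = 1.2372, s₂/√n₂ = 11/√203 = 0.7720.
Unpooled SE of the difference: √(1.53066384 + 0.595984) = 1.4583.
Margin of error = z* · SE = 1.960 × 1.4583 = 2.8583.
x̄₁ − x̄₂ = 115.1 − 117.3 = -2.2000.
CI: -2.2000 ± 2.8583 = (-5.06, 0.66).

(-5.06, 0.66)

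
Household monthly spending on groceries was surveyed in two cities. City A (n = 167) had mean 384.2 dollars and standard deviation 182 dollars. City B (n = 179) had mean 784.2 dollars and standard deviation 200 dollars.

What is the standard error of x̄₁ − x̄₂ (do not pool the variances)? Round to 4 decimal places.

20.5380

Standard errors of each mean: 182/√167 = 14.0836 and 200/√179 = 14.9487.
SE(x̄₁ − x̄₂) = √(14.0836² + 14.9487²) = 20.5380 for independent samples with unequal variances.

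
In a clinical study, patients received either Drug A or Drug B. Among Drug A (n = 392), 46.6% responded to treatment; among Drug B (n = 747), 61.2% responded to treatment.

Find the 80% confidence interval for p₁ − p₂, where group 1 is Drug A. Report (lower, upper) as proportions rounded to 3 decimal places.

(-0.186, -0.106)

Each SE is √(p̂(1−p̂)/n): √(0.4660·0.5340/392) = 0.02520 and √(0.6120·0.3880/747) = 0.01783.
SE(p̂₁ − p̂₂) = √(SE₁² + SE₂²) = √(0.00063504 + 0.0003179089) = 0.03087, since the two samples are independent.
At 80% confidence z* = 1.282; margin = 1.282 × 0.03087 = 0.03958.
The difference is 0.4660 − 0.6120 = -0.1460, so the interval is -0.1460 ± 0.03958 = (-0.186, -0.106).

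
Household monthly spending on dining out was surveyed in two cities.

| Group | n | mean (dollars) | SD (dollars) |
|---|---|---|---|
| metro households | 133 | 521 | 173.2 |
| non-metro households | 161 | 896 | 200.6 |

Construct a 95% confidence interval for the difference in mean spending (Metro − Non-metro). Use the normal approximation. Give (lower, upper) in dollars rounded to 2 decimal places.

SE₁ = s₁/√n₁ = 173.2/√133 = 15.0183; SE₂ = 200.6/√161 = 15.8095.
Independent samples, unequal variances: SE_diff = √(SE₁² + SE₂²) = √(225.54933489 + 249.94029025) = 21.8057.
z* = 1.960, so margin of error = 1.960 × 21.8057 = 42.7392.
Difference in means = 521 − 896 = -375.0000.
-375.0000 ± 42.7392 → (-417.74, -332.26).

(-417.74, -332.26)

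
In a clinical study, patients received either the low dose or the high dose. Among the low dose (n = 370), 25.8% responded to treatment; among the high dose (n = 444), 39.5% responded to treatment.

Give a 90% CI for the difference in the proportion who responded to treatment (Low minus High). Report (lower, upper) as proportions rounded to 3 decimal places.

(-0.190, -0.084)

The two standard errors are √(0.2580×0.7420/370) = 0.02275 and √(0.3950×0.6050/444) = 0.02320.
Because the samples are independent, SE_diff = √(0.02275² + 0.02320²) = 0.03249.
Using z* = 1.645 for 90%, ME = 1.645 × 0.03249 = 0.05345.
p̂₁ − p̂₂ = -0.1370; interval -0.1370 ± 0.05345 gives (-0.190, -0.084).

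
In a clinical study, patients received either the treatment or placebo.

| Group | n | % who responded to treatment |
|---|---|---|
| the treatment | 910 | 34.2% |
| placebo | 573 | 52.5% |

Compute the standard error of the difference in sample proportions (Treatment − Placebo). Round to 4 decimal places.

The two standard errors are √(0.3420×0.6580/910) = 0.01573 and √(0.5250×0.4750/573) = 0.02086.
Because the samples are independent, SE_diff = √(0.01573² + 0.02086²) = 0.02613.

0.0261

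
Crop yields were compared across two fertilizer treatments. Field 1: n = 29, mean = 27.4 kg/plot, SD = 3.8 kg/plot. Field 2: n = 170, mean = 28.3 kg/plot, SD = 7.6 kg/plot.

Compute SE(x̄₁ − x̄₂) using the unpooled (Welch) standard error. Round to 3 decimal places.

Per-group SEs: s₁/√n₁ = 3.8/√29 = 0.7056, s₂/√n₂ = 7.6/√170 = 0.5829.
Unpooled SE of the difference: √(0.49787136 + 0.33977241) = 0.9152.

0.915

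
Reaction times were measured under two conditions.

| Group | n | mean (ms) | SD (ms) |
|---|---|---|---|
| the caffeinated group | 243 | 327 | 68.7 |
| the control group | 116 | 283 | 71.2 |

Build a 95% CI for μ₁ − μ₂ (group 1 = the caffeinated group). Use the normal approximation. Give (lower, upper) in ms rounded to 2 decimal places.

SE₁ = s₁/√n₁ = 68.7/√243 = 4.4071; SE₂ = 71.2/√116 = 6.6108.
Independent samples, unequal variances: SE_diff = √(SE₁² + SE₂²) = √(19.42253041 + 43.70267664) = 7.9451.
z* = 1.960, so margin of error = 1.960 × 7.9451 = 15.5724.
Difference in means = 327 − 283 = 44.0000.
44.0000 ± 15.5724 → (28.43, 59.57).

(28.43, 59.57)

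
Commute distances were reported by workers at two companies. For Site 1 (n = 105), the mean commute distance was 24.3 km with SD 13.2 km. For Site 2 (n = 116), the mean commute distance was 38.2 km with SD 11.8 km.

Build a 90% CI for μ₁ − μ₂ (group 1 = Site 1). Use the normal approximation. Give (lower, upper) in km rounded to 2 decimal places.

(-16.68, -11.12)

Per-group SEs: s₁/√n₁ = 13.2/√105 = 1.2882, s₂/√n₂ = 11.8/√116 = 1.0956.
Unpooled SE of the difference: √(1.65945924 + 1.20033936) = 1.6911.
Margin of error = z* · SE = 1.645 × 1.6911 = 2.7819.
x̄₁ − x̄₂ = 24.3 − 38.2 = -13.9000.
CI: -13.9000 ± 2.7819 = (-16.68, -11.12).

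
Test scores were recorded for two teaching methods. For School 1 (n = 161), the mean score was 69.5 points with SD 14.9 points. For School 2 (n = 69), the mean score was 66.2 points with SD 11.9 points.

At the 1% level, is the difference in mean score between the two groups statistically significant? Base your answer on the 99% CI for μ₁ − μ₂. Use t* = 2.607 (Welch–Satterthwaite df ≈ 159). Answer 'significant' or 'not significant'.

SE₁ = s₁/√n₁ = 14.9/√161 = 1.1743; SE₂ = 11.9/√69 = 1.4326.
Independent samples, unequal variances: SE_diff = √(SE₁² + SE₂²) = √(1.37898049 + 2.05234276) = 1.8524.
t* = 2.607, so margin of error = 2.607 × 1.8524 = 4.8292.
Difference in means = 69.5 − 66.2 = 3.3000.
3.3000 ± 4.8292 → (-1.5292, 8.1292).
The interval (-1.5292, 8.1292) contains 0, so the difference is not significant.

not significant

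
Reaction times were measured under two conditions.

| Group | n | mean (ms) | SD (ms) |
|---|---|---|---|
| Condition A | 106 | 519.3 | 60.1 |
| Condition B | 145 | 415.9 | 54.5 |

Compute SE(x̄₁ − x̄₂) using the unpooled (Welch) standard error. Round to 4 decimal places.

Standard errors of each mean: 60.1/√106 = 5.8374 and 54.5/√145 = 4.5260.
SE(x̄₁ − x̄₂) = √(5.8374² + 4.5260²) = 7.3865 for independent samples with unequal variances.

7.3865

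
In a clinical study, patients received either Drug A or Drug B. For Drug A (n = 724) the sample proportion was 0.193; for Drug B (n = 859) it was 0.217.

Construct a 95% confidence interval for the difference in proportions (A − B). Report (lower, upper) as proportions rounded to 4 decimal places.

(-0.0638, 0.0158)

Each SE is √(p̂(1−p̂)/n): √(0.1930·0.8070/724) = 0.01467 and √(0.2170·0.7830/859) = 0.01406.
SE(p̂₁ − p̂₂) = √(SE₁² + SE₂²) = √(0.0002152089 + 0.0001976836) = 0.02032, since the two samples are independent.
At 95% confidence z* = 1.960; margin = 1.960 × 0.02032 = 0.03983.
The difference is 0.1930 − 0.2170 = -0.0240, so the interval is -0.0240 ± 0.03983 = (-0.0638, 0.0158).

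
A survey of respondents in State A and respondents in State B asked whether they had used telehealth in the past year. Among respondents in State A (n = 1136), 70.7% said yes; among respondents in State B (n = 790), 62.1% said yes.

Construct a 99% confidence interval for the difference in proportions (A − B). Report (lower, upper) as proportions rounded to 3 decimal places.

(0.030, 0.142)

Each SE is √(p̂(1−p̂)/n): √(0.7070·0.2930/1136) = 0.01350 and √(0.6210·0.3790/790) = 0.01726.
SE(p̂₁ − p̂₂) = √(SE₁² + SE₂²) = √(0.00018225 + 0.0002979076) = 0.02191, since the two samples are independent.
At 99% confidence z* = 2.576; margin = 2.576 × 0.02191 = 0.05644.
The difference is 0.7070 − 0.6210 = 0.0860, so the interval is 0.0860 ± 0.05644 = (0.030, 0.142).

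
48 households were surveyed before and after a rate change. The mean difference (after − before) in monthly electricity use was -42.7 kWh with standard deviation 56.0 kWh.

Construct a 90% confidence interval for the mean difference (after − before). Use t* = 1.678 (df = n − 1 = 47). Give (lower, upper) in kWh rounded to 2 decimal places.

Paired design: SE = s_d/√n = 56.0/√48 = 8.0829.
t* = 1.678; margin of error = 1.678 × 8.0829 = 13.5631.
-42.7 ± 13.5631 → (-56.26, -29.14).

(-56.26, -29.14)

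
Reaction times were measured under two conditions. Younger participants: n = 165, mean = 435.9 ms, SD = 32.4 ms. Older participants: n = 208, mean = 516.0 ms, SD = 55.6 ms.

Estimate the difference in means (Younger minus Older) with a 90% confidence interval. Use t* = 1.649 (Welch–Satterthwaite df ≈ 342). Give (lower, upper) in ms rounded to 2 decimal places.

(-87.70, -72.50)

Standard errors of each mean: 32.4/√165 = 2.5223 and 55.6/√208 = 3.8552.
SE(x̄₁ − x̄₂) = √(2.5223² + 3.8552²) = 4.6070 for independent samples with unequal variances.
With t* = 1.649, the margin is 1.649 × 4.6070 = 7.5969.
x̄₁ − x̄₂ = 435.9 − 516.0 = -80.1000; the interval is -80.1000 ± 7.5969 = (-87.70, -72.50).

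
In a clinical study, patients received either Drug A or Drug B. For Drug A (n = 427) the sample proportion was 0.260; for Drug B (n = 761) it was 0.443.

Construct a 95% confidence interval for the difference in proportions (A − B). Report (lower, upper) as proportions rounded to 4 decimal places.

(-0.2376, -0.1284)

The two standard errors are √(0.2600×0.7400/427) = 0.02123 and √(0.4430×0.5570/761) = 0.01801.
Because the samples are independent, SE_diff = √(0.02123² + 0.01801²) = 0.02784.
Using z* = 1.960 for 95%, ME = 1.960 × 0.02784 = 0.05457.
p̂₁ − p̂₂ = -0.1830; interval -0.1830 ± 0.05457 gives (-0.2376, -0.1284).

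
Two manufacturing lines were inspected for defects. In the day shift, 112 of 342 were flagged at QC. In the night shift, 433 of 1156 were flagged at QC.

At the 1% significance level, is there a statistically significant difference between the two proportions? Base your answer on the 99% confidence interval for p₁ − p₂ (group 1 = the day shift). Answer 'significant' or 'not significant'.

not significant

Sample proportions: 112/342 = 0.3275, 433/1156 = 0.3746.
Each SE is √(p̂(1−p̂)/n): √(0.3275·0.6725/342) = 0.02538 and √(0.3746·0.6254/1156) = 0.01424.
SE(p̂₁ − p̂₂) = √(SE₁² + SE₂²) = √(0.0006441444 + 0.0002027776) = 0.02910, since the two samples are independent.
At 99% confidence z* = 2.576; margin = 2.576 × 0.02910 = 0.07496.
The difference is 0.3275 − 0.3746 = -0.0471, so the interval is -0.0471 ± 0.07496 = (-0.12206, 0.02786).
The interval (-0.12206, 0.02786) contains 0, so the difference is not significant.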